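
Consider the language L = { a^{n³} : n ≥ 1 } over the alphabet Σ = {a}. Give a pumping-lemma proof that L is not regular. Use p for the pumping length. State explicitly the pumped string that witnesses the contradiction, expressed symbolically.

a^{p³+k}

Suppose for contradiction that L is regular, and let p be the pumping length.
Take w = a^{p³} ∈ L with |w| = p³ ≥ p.
The pumping lemma gives a decomposition w = xyz where |xy| ≤ p and |y| ≥ 1.
Then y = a^k for some k with 1 ≤ k ≤ p.
Pump with i = 2: xy^2z = a^{p³+k}. Since 1 ≤ k ≤ p, p³ < p³+k ≤ p³+p < p³+3p²+3p+1 = (p+1)³, so p³+k is not a perfect cube. So xy^2z ∉ L.
Contradiction. Therefore L is not regular.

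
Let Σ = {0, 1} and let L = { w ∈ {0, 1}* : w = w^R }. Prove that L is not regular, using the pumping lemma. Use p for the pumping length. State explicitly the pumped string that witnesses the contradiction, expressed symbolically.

Suppose for contradiction that L is regular, and let p be the pumping length.
Take w = 0^p 1 0^p, a palindrome of length 2p+1 ≥ p.
By the pumping lemma, w = xyz with |xy| ≤ p and y is nonempty.
Because |xy| ≤ p and w begins with p copies of 0, we have y = 0^k with 1 ≤ k ≤ p.
Pump with i = 2: xy^2z = 0^{p+k} 1 0^p. Its reverse is 0^p 1 0^{p+k}, which differs from xy^2z since k ≥ 1. So xy^2z is not a palindrome and xy^2z ∉ L.
This is a contradiction; hence L is not regular.

0^{p+k} 1 0^p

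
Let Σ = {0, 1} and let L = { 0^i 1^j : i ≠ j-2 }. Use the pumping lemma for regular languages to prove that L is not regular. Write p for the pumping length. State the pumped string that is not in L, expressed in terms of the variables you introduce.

0^{p+p!} 1^{p+p!+2}

Suppose for contradiction that L is regular, and let p be the pumping length.
Choose w = 0^p 1^{p+p!+2}. Since p ≠ (p+p!+2)-2 = p+p!, w ∈ L; and |w| ≥ p.
The pumping lemma gives a decomposition w = xyz where |xy| ≤ p and |y| > 0.
Since the first p symbols of w are all 0's and |xy| ≤ p, y lies entirely in the leading 0-block: y = 0^k for some k with 1 ≤ k ≤ p.
Since 1 ≤ k ≤ p, k divides p!; set t = 1 + p!/k. Then xy^t z has p + (p!/k)·k = p + p! copies of 0. Now the 0-count is p+p! and (1-count)-2 = (p+p!+2)-2 = p+p!, so i ≠ j-2 fails. So xy^t z = 0^{p+p!} 1^{p+p!+2} ∉ L.
This contradicts the pumping lemma, so L is not regular.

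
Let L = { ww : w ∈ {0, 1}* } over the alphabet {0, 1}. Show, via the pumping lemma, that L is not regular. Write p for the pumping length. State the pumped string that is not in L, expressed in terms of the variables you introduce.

0^{p+k} 1^p 0^p 1^p

Assume L is regular; let p be its pumping constant.
Take w = 0^p 1^p 0^p 1^p = uu where u = 0^p1^p; then w ∈ L and |w| = 4p ≥ p.
The pumping lemma gives a decomposition w = xyz where |xy| ≤ p and y is nonempty.
Since the first p symbols of w are all 0's and |xy| ≤ p, y lies entirely in the leading 0-block: y = 0^k for some k with 1 ≤ k ≤ p.
Pump with i = 2: xy^2z = 0^{p+k} 1^p 0^p 1^p, of length 4p+k. Suppose this equals vv. The string starts with 0 and ends with 1, so v does too; thus the boundary between the two copies of v is a 1→0 transition. There is exactly one such transition, at position 2p+k, so |v| = 2p+k and |vv| = 4p+2k ≠ 4p+k since k ≥ 1. So xy^2z ∉ L.
This contradicts the pumping lemma, so L is not regular.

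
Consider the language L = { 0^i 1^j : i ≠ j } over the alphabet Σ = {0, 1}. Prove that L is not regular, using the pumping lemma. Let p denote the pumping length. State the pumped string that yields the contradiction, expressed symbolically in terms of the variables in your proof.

0^{p+p!} 1^{p+p!}

Toward a contradiction, assume L is regular with pumping length p.
Choose w = 0^p 1^{p+p!}. Since p ≠ p+p!, w ∈ L; and |w| ≥ p.
Write w = xyz as guaranteed by the lemma, with |xy| ≤ p and |y| ≥ 1.
The first p characters of w are 0's, so xy (and hence y) consists only of 0's. Write y = 0^k, 1 ≤ k ≤ p.
Since 1 ≤ k ≤ p, k divides p!; set t = 1 + p!/k. Then xy^t z has p + (p!/k)·k = p + p! copies of 0. Now the 0-count equals the 1-count, so i ≠ j fails. So xy^t z = 0^{p+p!} 1^{p+p!} ∉ L.
This is a contradiction; hence L is not regular.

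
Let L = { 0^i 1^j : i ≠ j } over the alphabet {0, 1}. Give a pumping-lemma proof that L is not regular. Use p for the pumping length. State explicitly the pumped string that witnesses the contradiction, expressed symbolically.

0^{p+p!} 1^{p+p!}

Suppose for contradiction that L is regular, and let p be the pumping length.
Choose w = 0^p 1^{p+p!}. Since p ≠ p+p!, w ∈ L; and |w| ≥ p.
The pumping lemma gives a decomposition w = xyz where |xy| ≤ p and |y| > 0.
The first p characters of w are 0's, so xy (and hence y) consists only of 0's. Write y = 0^k, 1 ≤ k ≤ p.
Since 1 ≤ k ≤ p, k divides p!; set t = 1 + p!/k. Then xy^t z has p + (p!/k)·k = p + p! copies of 0. Now the 0-count equals the 1-count, so i ≠ j fails. So xy^t z = 0^{p+p!} 1^{p+p!} ∉ L.
This is a contradiction; hence L is not regular.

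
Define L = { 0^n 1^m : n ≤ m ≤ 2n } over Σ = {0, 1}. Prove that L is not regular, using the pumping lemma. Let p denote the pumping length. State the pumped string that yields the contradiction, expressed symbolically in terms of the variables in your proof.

Toward a contradiction, assume L is regular with pumping length p.
Take w = 0^p 1^p ∈ L (since p ≤ p ≤ 2p), with |w| = 2p ≥ p.
By the pumping lemma, w = xyz with |xy| ≤ p and y is nonempty.
Since the first p symbols of w are all 0's and |xy| ≤ p, y lies entirely in the leading 0-block: y = 0^k for some k with 1 ≤ k ≤ p.
Pump with i = 2: xy^2z = 0^{p+k} 1^p. Now n = p+k > p = m, so the condition n ≤ m fails. Thus xy^2z ∉ L.
This contradicts the pumping lemma, so L is not regular.

0^{p+k} 1^p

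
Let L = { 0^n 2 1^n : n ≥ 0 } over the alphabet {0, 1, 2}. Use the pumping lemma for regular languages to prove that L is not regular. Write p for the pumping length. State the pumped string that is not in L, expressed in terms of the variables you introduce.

0^{p+k} 2 1^p

Suppose for contradiction that L is regular, and let p be the pumping length.
Take w = 0^p 2 1^p ∈ L with |w| = 2p+1 ≥ p.
By the pumping lemma, w = xyz with |xy| ≤ p and |y| ≥ 1.
The first p characters of w are 0's, so xy (and hence y) consists only of 0's. Write y = 0^k, 1 ≤ k ≤ p.
Pump with i = 2: xy^2z = 0^{p+k} 2 1^p, which would require p+k = p. But k ≥ 1, so xy^2z ∉ L.
This is a contradiction; hence L is not regular.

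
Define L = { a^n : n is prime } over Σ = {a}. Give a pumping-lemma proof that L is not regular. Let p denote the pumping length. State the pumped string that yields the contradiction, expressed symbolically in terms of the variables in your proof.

a^{q(1+k)}

Suppose for contradiction that L is regular, and let p be the pumping length.
Let q be a prime with q ≥ p+2 (infinitely many primes exist), and take w = a^q ∈ L with |w| = q ≥ p.
Write w = xyz as guaranteed by the lemma, with |xy| ≤ p and |y| ≥ 1.
Then y = a^k for some k with 1 ≤ k ≤ p.
Since 1 ≤ k ≤ p, |xz| = q-k. Pump with i = q+1: |xy^{q+1}z| = (q-k)+(q+1)k = q+qk = q(1+k), which is composite (both factors ≥ 2). So xy^{q+1}z = a^{q(1+k)} ∉ L.
This contradicts the pumping lemma, so L is not regular.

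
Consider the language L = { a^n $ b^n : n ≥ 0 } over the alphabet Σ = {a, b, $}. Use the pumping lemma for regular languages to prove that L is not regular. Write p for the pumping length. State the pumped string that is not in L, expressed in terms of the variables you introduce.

Toward a contradiction, assume L is regular with pumping length p.
Take w = a^p $ b^p ∈ L with |w| = 2p+1 ≥ p.
The pumping lemma gives a decomposition w = xyz where |xy| ≤ p and y is nonempty.
The first p characters of w are a's, so xy (and hence y) consists only of a's. Write y = a^k, 1 ≤ k ≤ p.
Pump with i = 2: xy^2z = a^{p+k} $ b^p, which would require p+k = p. But k ≥ 1, so xy^2z ∉ L.
This contradicts the pumping lemma, so L is not regular.

a^{p+k} $ b^p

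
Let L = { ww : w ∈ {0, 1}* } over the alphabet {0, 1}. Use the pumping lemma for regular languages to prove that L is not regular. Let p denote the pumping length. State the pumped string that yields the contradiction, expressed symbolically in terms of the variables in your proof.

Assume L is regular. Let p be the pumping length given by the pumping lemma.
Take w = 0^p 1^p 0^p 1^p = uu where u = 0^p1^p; then w ∈ L and |w| = 4p ≥ p.
Write w = xyz as guaranteed by the lemma, with |xy| ≤ p and |y| > 0.
Since the first p symbols of w are all 0's and |xy| ≤ p, y lies entirely in the leading 0-block: y = 0^k for some k with 1 ≤ k ≤ p.
Pump with i = 2: xy^2z = 0^{p+k} 1^p 0^p 1^p, of length 4p+k. Suppose this equals vv. The string starts with 0 and ends with 1, so v does too; thus the boundary between the two copies of v is a 1→0 transition. There is exactly one such transition, at position 2p+k, so |v| = 2p+k and |vv| = 4p+2k ≠ 4p+k since k ≥ 1. So xy^2z ∉ L.
Contradiction. Therefore L is not regular.

0^{p+k} 1^p 0^p 1^p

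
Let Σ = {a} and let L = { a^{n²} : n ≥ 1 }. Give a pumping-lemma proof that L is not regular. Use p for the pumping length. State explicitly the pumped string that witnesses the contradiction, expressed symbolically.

Suppose for contradiction that L is regular, and let p be the pumping length.
Take w = a^{p²} ∈ L with |w| = p² ≥ p.
The pumping lemma gives a decomposition w = xyz where |xy| ≤ p and |y| ≥ 1.
Then y = a^k for some k with 1 ≤ k ≤ p.
Pump with i = 2: xy^2z = a^{p²+k}. Since 1 ≤ k ≤ p, p² < p²+k ≤ p²+p < (p+1)², so p²+k lies strictly between consecutive squares and is not a perfect square. So xy^2z ∉ L.
This is a contradiction; hence L is not regular.

a^{p²+k}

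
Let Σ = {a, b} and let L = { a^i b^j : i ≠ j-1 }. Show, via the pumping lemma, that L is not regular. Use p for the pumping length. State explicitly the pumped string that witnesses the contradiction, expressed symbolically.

a^{p+p!} b^{p+p!+1}

Assume L is regular. Let p be the pumping length given by the pumping lemma.
Choose w = a^p b^{p+p!+1}. Since p ≠ (p+p!+1)-1 = p+p!, w ∈ L; and |w| ≥ p.
By the pumping lemma, w = xyz with |xy| ≤ p and |y| > 0.
Since the first p symbols of w are all a's and |xy| ≤ p, y lies entirely in the leading a-block: y = a^k for some k with 1 ≤ k ≤ p.
Since 1 ≤ k ≤ p, k divides p!; set t = 1 + p!/k. Then xy^t z has p + (p!/k)·k = p + p! copies of a. Now the a-count is p+p! and (b-count)-1 = (p+p!+1)-1 = p+p!, so i ≠ j-1 fails. So xy^t z = a^{p+p!} b^{p+p!+1} ∉ L.
This contradicts the pumping lemma, so L is not regular.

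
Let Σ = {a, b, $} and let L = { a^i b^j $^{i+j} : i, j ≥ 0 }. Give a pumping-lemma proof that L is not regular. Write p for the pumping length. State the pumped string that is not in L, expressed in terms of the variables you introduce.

Toward a contradiction, assume L is regular with pumping length p.
Take w = a^p b^p $^{2p} ∈ L (with i=j=p, i+j=2p), |w| = 4p ≥ p.
Write w = xyz as guaranteed by the lemma, with |xy| ≤ p and |y| ≥ 1.
Since the first p symbols of w are all a's and |xy| ≤ p, y lies entirely in the leading a-block: y = a^k for some k with 1 ≤ k ≤ p.
Consider xy^2z = a^{p+k} b^p $^{2p}. Now the a- and b-counts sum to 2p+k, but the $-count is 2p ≠ 2p+k. So xy^2z ∉ L.
This contradicts the pumping lemma, so L is not regular.

a^{p+k} b^p $^{2p}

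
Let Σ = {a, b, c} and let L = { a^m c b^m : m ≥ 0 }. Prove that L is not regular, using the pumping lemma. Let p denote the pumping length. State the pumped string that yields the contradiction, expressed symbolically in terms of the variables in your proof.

Assume L is regular; let p be its pumping constant.
Take w = a^p c b^p ∈ L with |w| = 2p+1 ≥ p.
The pumping lemma gives a decomposition w = xyz where |xy| ≤ p and y is nonempty.
The first p characters of w are a's, so xy (and hence y) consists only of a's. Write y = a^k, 1 ≤ k ≤ p.
Pump with i = 2: xy^2z = a^{p+k} c b^p, which would require p+k = p. But k ≥ 1, so xy^2z ∉ L.
This contradicts the pumping lemma, so L is not regular.

a^{p+k} c b^p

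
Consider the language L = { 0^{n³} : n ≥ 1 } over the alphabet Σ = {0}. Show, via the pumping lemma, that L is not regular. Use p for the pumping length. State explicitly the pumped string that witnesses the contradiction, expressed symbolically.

Toward a contradiction, assume L is regular with pumping length p.
Take w = 0^{p³} ∈ L with |w| = p³ ≥ p.
The pumping lemma gives a decomposition w = xyz where |xy| ≤ p and y is nonempty.
Then y = 0^k for some k with 1 ≤ k ≤ p.
Pump with i = 2: xy^2z = 0^{p³+k}. Since 1 ≤ k ≤ p, p³ < p³+k ≤ p³+p < p³+3p²+3p+1 = (p+1)³, so p³+k is not a perfect cube. So xy^2z ∉ L.
Contradiction. Therefore L is not regular.

0^{p³+k}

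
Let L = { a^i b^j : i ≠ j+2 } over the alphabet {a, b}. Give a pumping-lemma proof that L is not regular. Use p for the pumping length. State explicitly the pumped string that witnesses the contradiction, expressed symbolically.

Assume L is regular. Let p be the pumping length given by the pumping lemma.
Choose w = a^p b^{p+p!-2}. Since p ≠ (p+p!-2)+2 = p+p!, w ∈ L; and |w| ≥ p.
By the pumping lemma, w = xyz with |xy| ≤ p and |y| ≥ 1.
The first p characters of w are a's, so xy (and hence y) consists only of a's. Write y = a^k, 1 ≤ k ≤ p.
Since 1 ≤ k ≤ p, k divides p!; set t = 1 + p!/k. Then xy^t z has p + (p!/k)·k = p + p! copies of a. Now the a-count is p+p! and (b-count)+2 = (p+p!-2)+2 = p+p!, so i ≠ j+2 fails. So xy^t z = a^{p+p!} b^{p+p!-2} ∉ L.
This is a contradiction; hence L is not regular.

a^{p+p!} b^{p+p!-2}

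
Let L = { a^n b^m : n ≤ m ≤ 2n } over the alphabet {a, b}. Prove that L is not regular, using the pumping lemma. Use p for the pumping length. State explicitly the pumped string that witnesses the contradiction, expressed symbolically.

Assume L is regular. Let p be the pumping length given by the pumping lemma.
Take w = a^p b^p ∈ L (since p ≤ p ≤ 2p), with |w| = 2p ≥ p.
The pumping lemma gives a decomposition w = xyz where |xy| ≤ p and |y| ≥ 1.
Since the first p symbols of w are all a's and |xy| ≤ p, y lies entirely in the leading a-block: y = a^k for some k with 1 ≤ k ≤ p.
Pump with i = 2: xy^2z = a^{p+k} b^p. Now n = p+k > p = m, so the condition n ≤ m fails. Thus xy^2z ∉ L.
Contradiction. Therefore L is not regular.

a^{p+k} b^p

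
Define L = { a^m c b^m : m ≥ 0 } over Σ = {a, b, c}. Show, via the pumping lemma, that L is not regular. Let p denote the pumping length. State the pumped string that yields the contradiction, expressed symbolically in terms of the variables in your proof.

Suppose for contradiction that L is regular, and let p be the pumping length.
Take w = a^p c b^p ∈ L with |w| = 2p+1 ≥ p.
By the pumping lemma, w = xyz with |xy| ≤ p and y is nonempty.
Because |xy| ≤ p and w begins with p copies of a, we have y = a^k with 1 ≤ k ≤ p.
Pump with i = 2: xy^2z = a^{p+k} c b^p, which would require p+k = p. But k ≥ 1, so xy^2z ∉ L.
Contradiction. Therefore L is not regular.

a^{p+k} c b^p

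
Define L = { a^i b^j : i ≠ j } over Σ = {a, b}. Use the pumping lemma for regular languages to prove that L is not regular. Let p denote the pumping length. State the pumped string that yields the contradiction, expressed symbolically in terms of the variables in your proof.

a^{p+p!} b^{p+p!}

Suppose for contradiction that L is regular, and let p be the pumping length.
Choose w = a^p b^{p+p!}. Since p ≠ p+p!, w ∈ L; and |w| ≥ p.
Write w = xyz as guaranteed by the lemma, with |xy| ≤ p and |y| > 0.
Because |xy| ≤ p and w begins with p copies of a, we have y = a^k with 1 ≤ k ≤ p.
Since 1 ≤ k ≤ p, k divides p!; set t = 1 + p!/k. Then xy^t z has p + (p!/k)·k = p + p! copies of a. Now the a-count equals the b-count, so i ≠ j fails. So xy^t z = a^{p+p!} b^{p+p!} ∉ L.
This contradicts the pumping lemma, so L is not regular.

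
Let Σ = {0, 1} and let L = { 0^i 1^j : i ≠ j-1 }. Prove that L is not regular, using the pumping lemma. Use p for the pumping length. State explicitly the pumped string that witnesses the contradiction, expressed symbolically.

0^{p+p!} 1^{p+p!+1}

Suppose for contradiction that L is regular, and let p be the pumping length.
Choose w = 0^p 1^{p+p!+1}. Since p ≠ (p+p!+1)-1 = p+p!, w ∈ L; and |w| ≥ p.
The pumping lemma gives a decomposition w = xyz where |xy| ≤ p and |y| ≥ 1.
Because |xy| ≤ p and w begins with p copies of 0, we have y = 0^k with 1 ≤ k ≤ p.
Since 1 ≤ k ≤ p, k divides p!; set t = 1 + p!/k. Then xy^t z has p + (p!/k)·k = p + p! copies of 0. Now the 0-count is p+p! and (1-count)-1 = (p+p!+1)-1 = p+p!, so i ≠ j-1 fails. So xy^t z = 0^{p+p!} 1^{p+p!+1} ∉ L.
This is a contradiction; hence L is not regular.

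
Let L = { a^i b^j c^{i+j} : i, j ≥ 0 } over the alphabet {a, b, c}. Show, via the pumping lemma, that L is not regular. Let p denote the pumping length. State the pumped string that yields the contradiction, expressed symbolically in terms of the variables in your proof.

Suppose for contradiction that L is regular, and let p be the pumping length.
Take w = a^p b^p c^{2p} ∈ L (with i=j=p, i+j=2p), |w| = 4p ≥ p.
The pumping lemma gives a decomposition w = xyz where |xy| ≤ p and |y| > 0.
The first p characters of w are a's, so xy (and hence y) consists only of a's. Write y = a^k, 1 ≤ k ≤ p.
Consider xy^2z = a^{p+k} b^p c^{2p}. Now the a- and b-counts sum to 2p+k, but the c-count is 2p ≠ 2p+k. So xy^2z ∉ L.
Contradiction. Therefore L is not regular.

a^{p+k} b^p c^{2p}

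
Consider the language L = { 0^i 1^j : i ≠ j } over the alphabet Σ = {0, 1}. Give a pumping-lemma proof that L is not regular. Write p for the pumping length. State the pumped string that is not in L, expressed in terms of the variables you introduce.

Assume L is regular; let p be its pumping constant.
Choose w = 0^p 1^{p+p!}. Since p ≠ p+p!, w ∈ L; and |w| ≥ p.
By the pumping lemma, w = xyz with |xy| ≤ p and |y| ≥ 1.
The first p characters of w are 0's, so xy (and hence y) consists only of 0's. Write y = 0^k, 1 ≤ k ≤ p.
Since 1 ≤ k ≤ p, k divides p!; set t = 1 + p!/k. Then xy^t z has p + (p!/k)·k = p + p! copies of 0. Now the 0-count equals the 1-count, so i ≠ j fails. So xy^t z = 0^{p+p!} 1^{p+p!} ∉ L.
This is a contradiction; hence L is not regular.

0^{p+p!} 1^{p+p!}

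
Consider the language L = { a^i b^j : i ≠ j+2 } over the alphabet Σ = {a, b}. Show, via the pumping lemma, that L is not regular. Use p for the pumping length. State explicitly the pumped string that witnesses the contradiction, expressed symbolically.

Toward a contradiction, assume L is regular with pumping length p.
Choose w = a^p b^{p+p!-2}. Since p ≠ (p+p!-2)+2 = p+p!, w ∈ L; and |w| ≥ p.
By the pumping lemma, w = xyz with |xy| ≤ p and y is nonempty.
The first p characters of w are a's, so xy (and hence y) consists only of a's. Write y = a^k, 1 ≤ k ≤ p.
Since 1 ≤ k ≤ p, k divides p!; set t = 1 + p!/k. Then xy^t z has p + (p!/k)·k = p + p! copies of a. Now the a-count is p+p! and (b-count)+2 = (p+p!-2)+2 = p+p!, so i ≠ j+2 fails. So xy^t z = a^{p+p!} b^{p+p!-2} ∉ L.
This is a contradiction; hence L is not regular.

a^{p+p!} b^{p+p!-2}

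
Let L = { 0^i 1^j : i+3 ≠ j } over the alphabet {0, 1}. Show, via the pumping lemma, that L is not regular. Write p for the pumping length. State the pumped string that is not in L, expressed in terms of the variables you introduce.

Assume L is regular. Let p be the pumping length given by the pumping lemma.
Choose w = 0^p 1^{p+p!+3}. Since p ≠ (p+p!+3)-3 = p+p!, w ∈ L; and |w| ≥ p.
Write w = xyz as guaranteed by the lemma, with |xy| ≤ p and |y| ≥ 1.
Because |xy| ≤ p and w begins with p copies of 0, we have y = 0^k with 1 ≤ k ≤ p.
Since 1 ≤ k ≤ p, k divides p!; set t = 1 + p!/k. Then xy^t z has p + (p!/k)·k = p + p! copies of 0. Now the 0-count is p+p! and (1-count)-3 = (p+p!+3)-3 = p+p!, so i+3 ≠ j fails. So xy^t z = 0^{p+p!} 1^{p+p!+3} ∉ L.
This contradicts the pumping lemma, so L is not regular.

0^{p+p!} 1^{p+p!+3}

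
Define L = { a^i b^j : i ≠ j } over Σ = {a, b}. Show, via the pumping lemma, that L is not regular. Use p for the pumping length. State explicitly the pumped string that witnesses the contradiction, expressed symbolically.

Assume L is regular; let p be its pumping constant.
Choose w = a^p b^{p+p!}. Since p ≠ p+p!, w ∈ L; and |w| ≥ p.
By the pumping lemma, w = xyz with |xy| ≤ p and y is nonempty.
Because |xy| ≤ p and w begins with p copies of a, we have y = a^k with 1 ≤ k ≤ p.
Since 1 ≤ k ≤ p, k divides p!; set t = 1 + p!/k. Then xy^t z has p + (p!/k)·k = p + p! copies of a. Now the a-count equals the b-count, so i ≠ j fails. So xy^t z = a^{p+p!} b^{p+p!} ∉ L.
This contradicts the pumping lemma, so L is not regular.

a^{p+p!} b^{p+p!}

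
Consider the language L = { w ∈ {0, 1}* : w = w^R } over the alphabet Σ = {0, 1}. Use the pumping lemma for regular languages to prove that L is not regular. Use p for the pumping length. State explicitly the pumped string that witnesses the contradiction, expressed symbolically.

Toward a contradiction, assume L is regular with pumping length p.
Take w = 0^p 1 0^p, a palindrome of length 2p+1 ≥ p.
By the pumping lemma, w = xyz with |xy| ≤ p and |y| ≥ 1.
Because |xy| ≤ p and w begins with p copies of 0, we have y = 0^k with 1 ≤ k ≤ p.
Pump with i = 2: xy^2z = 0^{p+k} 1 0^p. Its reverse is 0^p 1 0^{p+k}, which differs from xy^2z since k ≥ 1. So xy^2z is not a palindrome and xy^2z ∉ L.
This contradicts the pumping lemma, so L is not regular.

0^{p+k} 1 0^p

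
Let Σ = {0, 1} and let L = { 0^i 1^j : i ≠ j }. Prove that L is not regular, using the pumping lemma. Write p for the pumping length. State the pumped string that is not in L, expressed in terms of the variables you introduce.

Assume L is regular; let p be its pumping constant.
Choose w = 0^p 1^{p+p!}. Since p ≠ p+p!, w ∈ L; and |w| ≥ p.
The pumping lemma gives a decomposition w = xyz where |xy| ≤ p and |y| > 0.
Since the first p symbols of w are all 0's and |xy| ≤ p, y lies entirely in the leading 0-block: y = 0^k for some k with 1 ≤ k ≤ p.
Since 1 ≤ k ≤ p, k divides p!; set t = 1 + p!/k. Then xy^t z has p + (p!/k)·k = p + p! copies of 0. Now the 0-count equals the 1-count, so i ≠ j fails. So xy^t z = 0^{p+p!} 1^{p+p!} ∉ L.
This contradicts the pumping lemma, so L is not regular.

0^{p+p!} 1^{p+p!}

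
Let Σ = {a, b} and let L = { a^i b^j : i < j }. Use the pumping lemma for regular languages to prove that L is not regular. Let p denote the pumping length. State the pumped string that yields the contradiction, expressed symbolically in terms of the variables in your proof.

Assume L is regular. Let p be the pumping length given by the pumping lemma.
Choose w = a^p b^{p+1} ∈ L, with |w| = 2p+1 ≥ p.
The pumping lemma gives a decomposition w = xyz where |xy| ≤ p and y is nonempty.
Since the first p symbols of w are all a's and |xy| ≤ p, y lies entirely in the leading a-block: y = a^k for some k with 1 ≤ k ≤ p.
Consider xy^2z = a^{p+k} b^{p+1}. Since k ≥ 1, the a-count p+k is at least p+1, so i < j fails; thus xy^2z ∉ L.
This is a contradiction; hence L is not regular.

a^{p+k} b^{p+1}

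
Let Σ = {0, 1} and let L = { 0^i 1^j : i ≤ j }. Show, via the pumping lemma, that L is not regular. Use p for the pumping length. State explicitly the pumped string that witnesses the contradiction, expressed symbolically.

Toward a contradiction, assume L is regular with pumping length p.
Choose w = 0^p 1^p ∈ L, with |w| = 2p ≥ p.
Write w = xyz as guaranteed by the lemma, with |xy| ≤ p and |y| ≥ 1.
Since the first p symbols of w are all 0's and |xy| ≤ p, y lies entirely in the leading 0-block: y = 0^k for some k with 1 ≤ k ≤ p.
Consider xy^2z = 0^{p+k} 1^p. Since k ≥ 1, the 0-count p+k exceeds the 1-count p, so i ≤ j fails; thus xy^2z ∉ L.
This contradicts the pumping lemma, so L is not regular.

0^{p+k} 1^p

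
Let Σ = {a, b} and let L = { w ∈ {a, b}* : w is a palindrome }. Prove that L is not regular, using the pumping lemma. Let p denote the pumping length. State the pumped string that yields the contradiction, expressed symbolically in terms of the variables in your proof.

a^{p+k} b a^p

Toward a contradiction, assume L is regular with pumping length p.
Take w = a^p b a^p, a palindrome of length 2p+1 ≥ p.
By the pumping lemma, w = xyz with |xy| ≤ p and |y| ≥ 1.
Since the first p symbols of w are all a's and |xy| ≤ p, y lies entirely in the leading a-block: y = a^k for some k with 1 ≤ k ≤ p.
Pump with i = 2: xy^2z = a^{p+k} b a^p. Its reverse is a^p b a^{p+k}, which differs from xy^2z since k ≥ 1. So xy^2z is not a palindrome and xy^2z ∉ L.
This is a contradiction; hence L is not regular.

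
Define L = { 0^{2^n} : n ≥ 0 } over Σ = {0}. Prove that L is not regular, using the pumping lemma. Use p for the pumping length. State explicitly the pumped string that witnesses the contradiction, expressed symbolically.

0^{2^p+k}

Suppose for contradiction that L is regular, and let p be the pumping length.
Take w = 0^{2^p} ∈ L with |w| = 2^p ≥ p.
By the pumping lemma, w = xyz with |xy| ≤ p and y is nonempty.
Then y = 0^k for some k with 1 ≤ k ≤ p.
Pump with i = 2: xy^2z = 0^{2^p+k}. Since 1 ≤ k ≤ p < 2^p, we have 2^p < 2^p+k < 2^{p+1}, so 2^p+k is not a power of 2. So xy^2z ∉ L.
This is a contradiction; hence L is not regular.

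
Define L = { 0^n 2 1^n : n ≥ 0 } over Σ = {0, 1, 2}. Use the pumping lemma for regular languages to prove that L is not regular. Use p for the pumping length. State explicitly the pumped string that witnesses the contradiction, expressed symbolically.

0^{p+k} 2 1^p

Suppose for contradiction that L is regular, and let p be the pumping length.
Take w = 0^p 2 1^p ∈ L with |w| = 2p+1 ≥ p.
The pumping lemma gives a decomposition w = xyz where |xy| ≤ p and |y| ≥ 1.
Since the first p symbols of w are all 0's and |xy| ≤ p, y lies entirely in the leading 0-block: y = 0^k for some k with 1 ≤ k ≤ p.
Pump with i = 2: xy^2z = 0^{p+k} 2 1^p, which would require p+k = p. But k ≥ 1, so xy^2z ∉ L.
Contradiction. Therefore L is not regular.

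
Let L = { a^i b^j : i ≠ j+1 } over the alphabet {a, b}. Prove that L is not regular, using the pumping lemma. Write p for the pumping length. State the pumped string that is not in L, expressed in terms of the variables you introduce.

Assume L is regular; let p be its pumping constant.
Choose w = a^p b^{p+p!-1}. Since p ≠ (p+p!-1)+1 = p+p!, w ∈ L; and |w| ≥ p.
Write w = xyz as guaranteed by the lemma, with |xy| ≤ p and |y| > 0.
Because |xy| ≤ p and w begins with p copies of a, we have y = a^k with 1 ≤ k ≤ p.
Since 1 ≤ k ≤ p, k divides p!; set t = 1 + p!/k. Then xy^t z has p + (p!/k)·k = p + p! copies of a. Now the a-count is p+p! and (b-count)+1 = (p+p!-1)+1 = p+p!, so i ≠ j+1 fails. So xy^t z = a^{p+p!} b^{p+p!-1} ∉ L.
Contradiction. Therefore L is not regular.

a^{p+p!} b^{p+p!-1}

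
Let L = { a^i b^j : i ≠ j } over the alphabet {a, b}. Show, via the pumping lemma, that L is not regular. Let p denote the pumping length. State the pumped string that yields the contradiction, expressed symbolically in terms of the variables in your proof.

a^{p+p!} b^{p+p!}

Toward a contradiction, assume L is regular with pumping length p.
Choose w = a^p b^{p+p!}. Since p ≠ p+p!, w ∈ L; and |w| ≥ p.
By the pumping lemma, w = xyz with |xy| ≤ p and |y| ≥ 1.
The first p characters of w are a's, so xy (and hence y) consists only of a's. Write y = a^k, 1 ≤ k ≤ p.
Since 1 ≤ k ≤ p, k divides p!; set t = 1 + p!/k. Then xy^t z has p + (p!/k)·k = p + p! copies of a. Now the a-count equals the b-count, so i ≠ j fails. So xy^t z = a^{p+p!} b^{p+p!} ∉ L.
Contradiction. Therefore L is not regular.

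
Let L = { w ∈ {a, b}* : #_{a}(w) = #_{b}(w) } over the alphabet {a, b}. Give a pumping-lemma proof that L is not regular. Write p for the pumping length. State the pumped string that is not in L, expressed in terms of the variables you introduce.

a^{p+k} b^p

Toward a contradiction, assume L is regular with pumping length p.
Choose w = a^p b^p ∈ L with |w| = 2p ≥ p.
Write w = xyz as guaranteed by the lemma, with |xy| ≤ p and |y| > 0.
Because |xy| ≤ p and w begins with p copies of a, we have y = a^k with 1 ≤ k ≤ p.
Pump with i = 2: xy^2z = a^{p+k} b^p has p+k occurrences of a but only p of b. Since k ≥ 1 the counts differ, so xy^2z ∉ L.
Contradiction. Therefore L is not regular.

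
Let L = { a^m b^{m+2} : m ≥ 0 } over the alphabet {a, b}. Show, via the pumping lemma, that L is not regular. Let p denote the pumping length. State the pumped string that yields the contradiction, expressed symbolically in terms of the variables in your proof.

Assume L is regular; let p be its pumping constant.
Choose w = a^p b^{p+2}, which is in L with |w| = 2p+2 ≥ p.
The pumping lemma gives a decomposition w = xyz where |xy| ≤ p and |y| > 0.
Because |xy| ≤ p and w begins with p copies of a, we have y = a^k with 1 ≤ k ≤ p.
Pump with i = 2: xy^2z = a^{p+k} b^{p+2}. For this to lie in L we would need p+2 = (p+k)+2, which forces k = 0. But k ≥ 1, so xy^2z ∉ L.
Contradiction. Therefore L is not regular.

a^{p+k} b^{p+2}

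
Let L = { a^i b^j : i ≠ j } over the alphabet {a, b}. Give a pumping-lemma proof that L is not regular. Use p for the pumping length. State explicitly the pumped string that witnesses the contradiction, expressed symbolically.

Toward a contradiction, assume L is regular with pumping length p.
Choose w = a^p b^{p+p!}. Since p ≠ p+p!, w ∈ L; and |w| ≥ p.
By the pumping lemma, w = xyz with |xy| ≤ p and |y| ≥ 1.
The first p characters of w are a's, so xy (and hence y) consists only of a's. Write y = a^k, 1 ≤ k ≤ p.
Since 1 ≤ k ≤ p, k divides p!; set t = 1 + p!/k. Then xy^t z has p + (p!/k)·k = p + p! copies of a. Now the a-count equals the b-count, so i ≠ j fails. So xy^t z = a^{p+p!} b^{p+p!} ∉ L.
This contradicts the pumping lemma, so L is not regular.

a^{p+p!} b^{p+p!}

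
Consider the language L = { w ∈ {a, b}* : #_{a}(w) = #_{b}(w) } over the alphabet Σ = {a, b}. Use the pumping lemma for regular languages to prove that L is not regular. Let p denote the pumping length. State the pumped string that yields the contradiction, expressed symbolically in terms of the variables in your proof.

a^{p+k} b^p

Toward a contradiction, assume L is regular with pumping length p.
Choose w = a^p b^p ∈ L with |w| = 2p ≥ p.
By the pumping lemma, w = xyz with |xy| ≤ p and y is nonempty.
The first p characters of w are a's, so xy (and hence y) consists only of a's. Write y = a^k, 1 ≤ k ≤ p.
Pump with i = 2: xy^2z = a^{p+k} b^p has p+k occurrences of a but only p of b. Since k ≥ 1 the counts differ, so xy^2z ∉ L.
This is a contradiction; hence L is not regular.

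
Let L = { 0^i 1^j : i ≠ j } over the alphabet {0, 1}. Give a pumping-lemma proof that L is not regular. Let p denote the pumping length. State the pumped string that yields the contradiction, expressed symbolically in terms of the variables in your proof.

0^{p+p!} 1^{p+p!}

Assume L is regular. Let p be the pumping length given by the pumping lemma.
Choose w = 0^p 1^{p+p!}. Since p ≠ p+p!, w ∈ L; and |w| ≥ p.
Write w = xyz as guaranteed by the lemma, with |xy| ≤ p and |y| > 0.
Because |xy| ≤ p and w begins with p copies of 0, we have y = 0^k with 1 ≤ k ≤ p.
Since 1 ≤ k ≤ p, k divides p!; set t = 1 + p!/k. Then xy^t z has p + (p!/k)·k = p + p! copies of 0. Now the 0-count equals the 1-count, so i ≠ j fails. So xy^t z = 0^{p+p!} 1^{p+p!} ∉ L.
This is a contradiction; hence L is not regular.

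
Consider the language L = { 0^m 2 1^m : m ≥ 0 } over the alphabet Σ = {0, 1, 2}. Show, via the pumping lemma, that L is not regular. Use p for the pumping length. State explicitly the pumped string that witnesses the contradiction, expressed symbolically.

0^{p+k} 2 1^p

Toward a contradiction, assume L is regular with pumping length p.
Take w = 0^p 2 1^p ∈ L with |w| = 2p+1 ≥ p.
Write w = xyz as guaranteed by the lemma, with |xy| ≤ p and |y| > 0.
Since the first p symbols of w are all 0's and |xy| ≤ p, y lies entirely in the leading 0-block: y = 0^k for some k with 1 ≤ k ≤ p.
Pump with i = 2: xy^2z = 0^{p+k} 2 1^p, which would require p+k = p. But k ≥ 1, so xy^2z ∉ L.
This is a contradiction; hence L is not regular.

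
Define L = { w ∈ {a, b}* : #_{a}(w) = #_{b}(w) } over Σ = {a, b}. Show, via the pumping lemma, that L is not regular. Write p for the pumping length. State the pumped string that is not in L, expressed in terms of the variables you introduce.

a^{p+k} b^p

Assume L is regular. Let p be the pumping length given by the pumping lemma.
Choose w = a^p b^p ∈ L with |w| = 2p ≥ p.
By the pumping lemma, w = xyz with |xy| ≤ p and |y| > 0.
Since the first p symbols of w are all a's and |xy| ≤ p, y lies entirely in the leading a-block: y = a^k for some k with 1 ≤ k ≤ p.
Pump with i = 2: xy^2z = a^{p+k} b^p has p+k occurrences of a but only p of b. Since k ≥ 1 the counts differ, so xy^2z ∉ L.
This contradicts the pumping lemma, so L is not regular.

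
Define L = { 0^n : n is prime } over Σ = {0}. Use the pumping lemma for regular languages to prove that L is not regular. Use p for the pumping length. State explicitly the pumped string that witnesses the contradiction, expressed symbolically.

Suppose for contradiction that L is regular, and let p be the pumping length.
Let q be a prime with q ≥ p+2 (infinitely many primes exist), and take w = 0^q ∈ L with |w| = q ≥ p.
Write w = xyz as guaranteed by the lemma, with |xy| ≤ p and |y| > 0.
Then y = 0^k for some k with 1 ≤ k ≤ p.
Since 1 ≤ k ≤ p, |xz| = q-k. Pump with i = q+1: |xy^{q+1}z| = (q-k)+(q+1)k = q+qk = q(1+k), which is composite (both factors ≥ 2). So xy^{q+1}z = 0^{q(1+k)} ∉ L.
This contradicts the pumping lemma, so L is not regular.

0^{q(1+k)}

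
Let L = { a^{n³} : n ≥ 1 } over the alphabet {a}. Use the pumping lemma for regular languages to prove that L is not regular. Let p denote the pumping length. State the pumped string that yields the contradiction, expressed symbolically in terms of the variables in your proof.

Assume L is regular; let p be its pumping constant.
Take w = a^{p³} ∈ L with |w| = p³ ≥ p.
By the pumping lemma, w = xyz with |xy| ≤ p and y is nonempty.
Then y = a^k for some k with 1 ≤ k ≤ p.
Pump with i = 2: xy^2z = a^{p³+k}. Since 1 ≤ k ≤ p, p³ < p³+k ≤ p³+p < p³+3p²+3p+1 = (p+1)³, so p³+k is not a perfect cube. So xy^2z ∉ L.
This contradicts the pumping lemma, so L is not regular.

a^{p³+k}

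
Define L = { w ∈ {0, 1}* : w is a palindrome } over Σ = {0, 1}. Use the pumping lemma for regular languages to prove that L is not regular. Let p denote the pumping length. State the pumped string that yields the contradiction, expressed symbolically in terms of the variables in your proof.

0^{p+k} 1 0^p

Assume L is regular; let p be its pumping constant.
Take w = 0^p 1 0^p, a palindrome of length 2p+1 ≥ p.
The pumping lemma gives a decomposition w = xyz where |xy| ≤ p and |y| ≥ 1.
The first p characters of w are 0's, so xy (and hence y) consists only of 0's. Write y = 0^k, 1 ≤ k ≤ p.
Pump with i = 2: xy^2z = 0^{p+k} 1 0^p. Its reverse is 0^p 1 0^{p+k}, which differs from xy^2z since k ≥ 1. So xy^2z is not a palindrome and xy^2z ∉ L.
This contradicts the pumping lemma, so L is not regular.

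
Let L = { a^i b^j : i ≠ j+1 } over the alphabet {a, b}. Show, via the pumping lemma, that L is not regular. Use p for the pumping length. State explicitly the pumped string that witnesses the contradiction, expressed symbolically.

a^{p+p!} b^{p+p!-1}

Toward a contradiction, assume L is regular with pumping length p.
Choose w = a^p b^{p+p!-1}. Since p ≠ (p+p!-1)+1 = p+p!, w ∈ L; and |w| ≥ p.
The pumping lemma gives a decomposition w = xyz where |xy| ≤ p and |y| > 0.
The first p characters of w are a's, so xy (and hence y) consists only of a's. Write y = a^k, 1 ≤ k ≤ p.
Since 1 ≤ k ≤ p, k divides p!; set t = 1 + p!/k. Then xy^t z has p + (p!/k)·k = p + p! copies of a. Now the a-count is p+p! and (b-count)+1 = (p+p!-1)+1 = p+p!, so i ≠ j+1 fails. So xy^t z = a^{p+p!} b^{p+p!-1} ∉ L.
This contradicts the pumping lemma, so L is not regular.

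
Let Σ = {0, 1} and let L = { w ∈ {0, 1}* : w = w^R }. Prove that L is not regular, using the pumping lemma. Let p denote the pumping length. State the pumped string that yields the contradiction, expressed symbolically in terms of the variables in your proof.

Toward a contradiction, assume L is regular with pumping length p.
Take w = 0^p 1 0^p, a palindrome of length 2p+1 ≥ p.
By the pumping lemma, w = xyz with |xy| ≤ p and |y| > 0.
The first p characters of w are 0's, so xy (and hence y) consists only of 0's. Write y = 0^k, 1 ≤ k ≤ p.
Pump with i = 2: xy^2z = 0^{p+k} 1 0^p. Its reverse is 0^p 1 0^{p+k}, which differs from xy^2z since k ≥ 1. So xy^2z is not a palindrome and xy^2z ∉ L.
This contradicts the pumping lemma, so L is not regular.

0^{p+k} 1 0^p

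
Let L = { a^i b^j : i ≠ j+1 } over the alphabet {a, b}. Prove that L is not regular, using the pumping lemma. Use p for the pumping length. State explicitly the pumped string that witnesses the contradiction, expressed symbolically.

a^{p+p!} b^{p+p!-1}

Suppose for contradiction that L is regular, and let p be the pumping length.
Choose w = a^p b^{p+p!-1}. Since p ≠ (p+p!-1)+1 = p+p!, w ∈ L; and |w| ≥ p.
Write w = xyz as guaranteed by the lemma, with |xy| ≤ p and y is nonempty.
The first p characters of w are a's, so xy (and hence y) consists only of a's. Write y = a^k, 1 ≤ k ≤ p.
Since 1 ≤ k ≤ p, k divides p!; set t = 1 + p!/k. Then xy^t z has p + (p!/k)·k = p + p! copies of a. Now the a-count is p+p! and (b-count)+1 = (p+p!-1)+1 = p+p!, so i ≠ j+1 fails. So xy^t z = a^{p+p!} b^{p+p!-1} ∉ L.
Contradiction. Therefore L is not regular.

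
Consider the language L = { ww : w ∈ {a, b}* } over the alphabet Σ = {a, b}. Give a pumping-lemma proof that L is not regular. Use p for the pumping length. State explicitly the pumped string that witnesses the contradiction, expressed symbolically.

Toward a contradiction, assume L is regular with pumping length p.
Take w = a^p b^p a^p b^p = uu where u = a^pb^p; then w ∈ L and |w| = 4p ≥ p.
The pumping lemma gives a decomposition w = xyz where |xy| ≤ p and |y| > 0.
The first p characters of w are a's, so xy (and hence y) consists only of a's. Write y = a^k, 1 ≤ k ≤ p.
Pump with i = 2: xy^2z = a^{p+k} b^p a^p b^p, of length 4p+k. Suppose this equals vv. The string starts with a and ends with b, so v does too; thus the boundary between the two copies of v is a b→a transition. There is exactly one such transition, at position 2p+k, so |v| = 2p+k and |vv| = 4p+2k ≠ 4p+k since k ≥ 1. So xy^2z ∉ L.
Contradiction. Therefore L is not regular.

a^{p+k} b^p a^p b^p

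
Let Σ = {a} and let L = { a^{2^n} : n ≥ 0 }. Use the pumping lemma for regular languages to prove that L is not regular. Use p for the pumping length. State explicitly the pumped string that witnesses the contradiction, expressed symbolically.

a^{2^p+k}

Suppose for contradiction that L is regular, and let p be the pumping length.
Take w = a^{2^p} ∈ L with |w| = 2^p ≥ p.
The pumping lemma gives a decomposition w = xyz where |xy| ≤ p and |y| > 0.
Then y = a^k for some k with 1 ≤ k ≤ p.
Pump with i = 2: xy^2z = a^{2^p+k}. Since 1 ≤ k ≤ p < 2^p, we have 2^p < 2^p+k < 2^{p+1}, so 2^p+k is not a power of 2. So xy^2z ∉ L.
This contradicts the pumping lemma, so L is not regular.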